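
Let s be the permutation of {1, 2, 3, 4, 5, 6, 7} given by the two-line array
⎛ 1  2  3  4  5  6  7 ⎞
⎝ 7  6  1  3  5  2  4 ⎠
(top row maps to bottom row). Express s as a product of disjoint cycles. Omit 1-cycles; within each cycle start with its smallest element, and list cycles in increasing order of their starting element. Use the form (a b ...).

From 1: 1 → 7 → 4 → 3 → 1, closing the cycle (1 7 4 3).
Continuing from each remaining unvisited element yields (1 7 4 3)(2 6).

(1 7 4 3)(2 6)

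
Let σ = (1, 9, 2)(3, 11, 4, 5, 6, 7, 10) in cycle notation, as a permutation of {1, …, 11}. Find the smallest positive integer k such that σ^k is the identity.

The disjoint cycles have lengths 7, 3, 1.
Since disjoint cycles commute, ord(σ) = lcm(7, 3) = 21.

21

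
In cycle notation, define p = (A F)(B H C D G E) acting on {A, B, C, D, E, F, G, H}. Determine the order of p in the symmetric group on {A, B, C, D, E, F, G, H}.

6

The disjoint cycles have lengths 6, 2.
The order is lcm(6, 2) = 6.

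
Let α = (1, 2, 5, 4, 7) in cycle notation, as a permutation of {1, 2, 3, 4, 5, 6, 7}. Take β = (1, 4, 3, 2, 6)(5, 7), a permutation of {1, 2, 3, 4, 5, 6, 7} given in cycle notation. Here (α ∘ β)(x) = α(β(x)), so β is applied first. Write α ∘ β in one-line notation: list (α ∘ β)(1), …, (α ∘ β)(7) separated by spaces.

For each element, apply β then α: 1 → 4 → 7; 2 → 6 → 6; 3 → 2 → 5; 4 → 3 → 3; 5 → 7 → 1; 6 → 1 → 2; 7 → 5 → 4.
So α ∘ β in one-line form is 7 6 5 3 1 2 4.

7 6 5 3 1 2 4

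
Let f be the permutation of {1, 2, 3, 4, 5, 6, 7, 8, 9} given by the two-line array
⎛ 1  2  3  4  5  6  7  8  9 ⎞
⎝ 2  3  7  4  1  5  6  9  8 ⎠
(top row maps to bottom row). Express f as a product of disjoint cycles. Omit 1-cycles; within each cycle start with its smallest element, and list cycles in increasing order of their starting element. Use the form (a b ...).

Iterating f from 1 gives 1 → 2 → 3 → 7 → 6 → 5 → 1; that is the 6-cycle (1 2 3 7 6 5).
Continuing from each remaining unvisited element yields (1 2 3 7 6 5)(8 9).

(1 2 3 7 6 5)(8 9)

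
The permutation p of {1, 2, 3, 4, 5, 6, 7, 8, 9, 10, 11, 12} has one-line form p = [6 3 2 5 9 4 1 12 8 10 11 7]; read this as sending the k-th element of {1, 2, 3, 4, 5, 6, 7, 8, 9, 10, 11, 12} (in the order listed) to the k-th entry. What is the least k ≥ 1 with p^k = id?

The disjoint-cycle form of p has cycle lengths 8, 2, 1, 1.
The order of p is the least common multiple of its cycle lengths: lcm(8, 2) = 8.

8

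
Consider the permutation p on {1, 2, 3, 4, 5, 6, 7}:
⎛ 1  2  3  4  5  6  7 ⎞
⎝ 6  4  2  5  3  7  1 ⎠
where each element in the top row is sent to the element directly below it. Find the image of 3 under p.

2

The entry below 3 in the array is 2, so p(3) = 2.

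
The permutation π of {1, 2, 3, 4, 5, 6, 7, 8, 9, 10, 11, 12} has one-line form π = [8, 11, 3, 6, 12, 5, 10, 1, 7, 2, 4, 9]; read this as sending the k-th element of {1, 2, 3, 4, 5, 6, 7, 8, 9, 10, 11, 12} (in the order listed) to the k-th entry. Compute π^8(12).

5

Tracing 12 → 9 → … returns to 12 after 9 steps, so 12 lies in a 9-cycle (2 11 4 6 5 12 9 7 10).
Advancing 8 steps from 12: 12 → 9 → 7 → 10 → 2 → 11 → 4 → 6 → 5.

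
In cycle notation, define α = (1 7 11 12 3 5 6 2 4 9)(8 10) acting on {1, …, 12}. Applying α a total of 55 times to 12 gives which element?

12 lies in the 10-cycle (1 7 11 12 3 5 6 2 4 9).
On a 10-cycle, α^10 is the identity, so α^55 = α^5 there (55 ≡ 5 mod 10).
Stepping 5 places around the cycle: 12 → 3 → 5 → 6 → 2 → 4.

4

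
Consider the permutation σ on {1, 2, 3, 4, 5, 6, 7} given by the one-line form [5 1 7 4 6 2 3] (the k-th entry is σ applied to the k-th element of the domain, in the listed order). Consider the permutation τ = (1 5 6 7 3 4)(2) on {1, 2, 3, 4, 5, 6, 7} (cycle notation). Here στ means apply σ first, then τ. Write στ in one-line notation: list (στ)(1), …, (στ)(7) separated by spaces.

6 5 3 1 7 2 4

(στ)(x) = τ(σ(x)). Computing each image: τ(σ(1)) = τ(5) = 6, τ(σ(2)) = τ(1) = 5, τ(σ(3)) = τ(7) = 3, τ(σ(4)) = τ(4) = 1, τ(σ(5)) = τ(6) = 7, τ(σ(6)) = τ(2) = 2, τ(σ(7)) = τ(3) = 4.
Hence στ = [6 5 3 1 7 2 4].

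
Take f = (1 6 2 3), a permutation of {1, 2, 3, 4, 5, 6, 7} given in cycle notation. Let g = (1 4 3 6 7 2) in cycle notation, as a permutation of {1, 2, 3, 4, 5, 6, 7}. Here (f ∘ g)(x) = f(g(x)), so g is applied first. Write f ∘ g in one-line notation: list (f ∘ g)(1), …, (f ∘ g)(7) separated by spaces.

4 6 2 1 5 7 3

For each element, apply g then f: 1 → 4 → 4; 2 → 1 → 6; 3 → 6 → 2; 4 → 3 → 1; 5 → 5 → 5; 6 → 7 → 7; 7 → 2 → 3.
So f ∘ g in one-line form is 4 6 2 1 5 7 3.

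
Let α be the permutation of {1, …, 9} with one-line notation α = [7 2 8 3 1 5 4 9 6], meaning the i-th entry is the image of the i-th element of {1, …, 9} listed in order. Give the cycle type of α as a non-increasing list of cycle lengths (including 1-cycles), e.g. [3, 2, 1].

[8, 1]

The disjoint cycles are (1 7 4 3 8 9 6 5)(2), with lengths 8, 1 in non-increasing order.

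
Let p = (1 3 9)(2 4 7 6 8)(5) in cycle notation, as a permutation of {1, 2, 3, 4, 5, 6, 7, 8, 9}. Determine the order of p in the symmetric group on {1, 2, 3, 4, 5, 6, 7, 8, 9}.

15

The disjoint cycles have lengths 5, 3, 1.
Since disjoint cycles commute, ord(p) = lcm(5, 3) = 15.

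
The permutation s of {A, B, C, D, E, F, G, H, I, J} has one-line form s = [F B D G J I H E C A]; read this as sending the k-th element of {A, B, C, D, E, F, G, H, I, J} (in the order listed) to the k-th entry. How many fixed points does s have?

The fixed points (elements with s(x) = x) are {B}, so there is 1.

1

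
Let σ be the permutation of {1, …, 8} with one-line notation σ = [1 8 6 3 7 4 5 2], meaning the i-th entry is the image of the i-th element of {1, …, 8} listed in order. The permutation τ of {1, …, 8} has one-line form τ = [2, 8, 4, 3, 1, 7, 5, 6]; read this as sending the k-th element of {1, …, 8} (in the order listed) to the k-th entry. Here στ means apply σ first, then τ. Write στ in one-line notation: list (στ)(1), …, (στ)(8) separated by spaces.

2 6 7 4 5 3 1 8

(στ)(x) = τ(σ(x)). Computing each image: τ(σ(1)) = τ(1) = 2, τ(σ(2)) = τ(8) = 6, τ(σ(3)) = τ(6) = 7, τ(σ(4)) = τ(3) = 4, τ(σ(5)) = τ(7) = 5, τ(σ(6)) = τ(4) = 3, τ(σ(7)) = τ(5) = 1, τ(σ(8)) = τ(2) = 8.
Hence στ = [2 6 7 4 5 3 1 8].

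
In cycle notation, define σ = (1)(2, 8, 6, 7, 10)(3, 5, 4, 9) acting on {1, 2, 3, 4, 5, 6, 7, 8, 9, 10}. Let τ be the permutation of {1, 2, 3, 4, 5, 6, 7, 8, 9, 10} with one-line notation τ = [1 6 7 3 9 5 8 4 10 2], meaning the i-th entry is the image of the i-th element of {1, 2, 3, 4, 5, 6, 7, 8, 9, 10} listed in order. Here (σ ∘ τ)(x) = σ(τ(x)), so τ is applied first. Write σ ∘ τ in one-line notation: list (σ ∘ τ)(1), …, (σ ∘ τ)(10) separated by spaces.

(σ ∘ τ)(x) = σ(τ(x)). Computing each image: σ(τ(1)) = σ(1) = 1, σ(τ(2)) = σ(6) = 7, σ(τ(3)) = σ(7) = 10, σ(τ(4)) = σ(3) = 5, σ(τ(5)) = σ(9) = 3, σ(τ(6)) = σ(5) = 4, σ(τ(7)) = σ(8) = 6, σ(τ(8)) = σ(4) = 9, σ(τ(9)) = σ(10) = 2, σ(τ(10)) = σ(2) = 8.
Hence σ ∘ τ = [1 7 10 5 3 4 6 9 2 8].

1 7 10 5 3 4 6 9 2 8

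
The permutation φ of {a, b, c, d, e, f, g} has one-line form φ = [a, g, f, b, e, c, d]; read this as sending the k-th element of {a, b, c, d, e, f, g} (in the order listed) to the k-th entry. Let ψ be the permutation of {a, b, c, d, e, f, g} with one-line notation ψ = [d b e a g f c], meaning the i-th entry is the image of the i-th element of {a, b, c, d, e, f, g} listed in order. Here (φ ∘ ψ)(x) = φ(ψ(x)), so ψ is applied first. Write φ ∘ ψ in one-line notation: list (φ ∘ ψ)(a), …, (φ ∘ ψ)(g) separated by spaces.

b g e a d c f

Chase each element through ψ then φ: a → d → b; b → b → g; c → e → e; d → a → a; e → g → d; f → f → c; g → c → f.
So φ ∘ ψ in one-line form is b g e a d c f.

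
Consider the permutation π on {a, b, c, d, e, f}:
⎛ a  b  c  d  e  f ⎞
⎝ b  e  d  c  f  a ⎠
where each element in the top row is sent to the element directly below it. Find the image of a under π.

b

The entry below a in the array is b, so π(a) = b.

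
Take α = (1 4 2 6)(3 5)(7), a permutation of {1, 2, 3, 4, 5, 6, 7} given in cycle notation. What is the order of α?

4

The disjoint cycles have lengths 4, 2, 1.
Since disjoint cycles commute, ord(α) = lcm(4, 2) = 4.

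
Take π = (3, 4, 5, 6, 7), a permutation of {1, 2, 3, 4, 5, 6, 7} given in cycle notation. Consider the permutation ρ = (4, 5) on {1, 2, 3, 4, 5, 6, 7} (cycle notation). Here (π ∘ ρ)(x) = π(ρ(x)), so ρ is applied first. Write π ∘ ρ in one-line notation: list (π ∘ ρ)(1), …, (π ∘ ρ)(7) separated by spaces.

1 2 4 6 5 7 3

Chase each element through ρ then π: 1 → 1 → 1; 2 → 2 → 2; 3 → 3 → 4; 4 → 5 → 6; 5 → 4 → 5; 6 → 6 → 7; 7 → 7 → 3.
Collecting the images, π ∘ ρ = [1 2 4 6 5 7 3].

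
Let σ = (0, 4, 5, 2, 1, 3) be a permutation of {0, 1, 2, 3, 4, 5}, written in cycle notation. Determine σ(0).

In the cycle (0, 4, 5, 2, 1, 3), 0 is followed by 4, so σ(0) = 4.

4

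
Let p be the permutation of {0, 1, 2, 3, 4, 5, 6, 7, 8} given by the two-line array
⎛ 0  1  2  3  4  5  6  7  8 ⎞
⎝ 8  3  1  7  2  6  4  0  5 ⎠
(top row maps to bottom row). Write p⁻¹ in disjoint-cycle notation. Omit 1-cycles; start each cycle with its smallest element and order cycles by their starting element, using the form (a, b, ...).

The cycle decomposition of p is (0, 8, 5, 6, 4, 2, 1, 3, 7).
Reversing each cycle (and rotating so the smallest element leads) gives p⁻¹ = (0, 7, 3, 1, 2, 4, 6, 5, 8).

(0, 7, 3, 1, 2, 4, 6, 5, 8)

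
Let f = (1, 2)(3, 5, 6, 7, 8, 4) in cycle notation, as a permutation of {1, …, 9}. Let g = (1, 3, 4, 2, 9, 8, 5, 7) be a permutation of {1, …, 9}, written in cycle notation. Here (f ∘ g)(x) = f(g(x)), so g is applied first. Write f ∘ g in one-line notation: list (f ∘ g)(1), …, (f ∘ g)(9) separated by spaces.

For each element, apply g then f: 1 → 3 → 5; 2 → 9 → 9; 3 → 4 → 3; 4 → 2 → 1; 5 → 7 → 8; 6 → 6 → 7; 7 → 1 → 2; 8 → 5 → 6; 9 → 8 → 4.
So f ∘ g in one-line form is 5 9 3 1 8 7 2 6 4.

5 9 3 1 8 7 2 6 4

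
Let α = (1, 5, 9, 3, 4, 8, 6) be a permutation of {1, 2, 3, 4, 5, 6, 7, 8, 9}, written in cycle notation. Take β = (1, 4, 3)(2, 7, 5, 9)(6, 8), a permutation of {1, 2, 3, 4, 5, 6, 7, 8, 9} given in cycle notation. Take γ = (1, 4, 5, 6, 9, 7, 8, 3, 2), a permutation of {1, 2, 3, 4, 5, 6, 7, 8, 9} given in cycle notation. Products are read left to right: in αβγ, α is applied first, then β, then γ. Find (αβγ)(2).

8

Chase 2: α(2) = 2; β(2) = 7; γ(7) = 8. Hence (αβγ)(2) = 8.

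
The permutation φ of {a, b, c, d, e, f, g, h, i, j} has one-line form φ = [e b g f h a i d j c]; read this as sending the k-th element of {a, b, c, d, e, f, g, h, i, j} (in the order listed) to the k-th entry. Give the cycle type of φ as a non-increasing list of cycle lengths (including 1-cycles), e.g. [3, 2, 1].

[5, 4, 1]

The disjoint cycles are (a, e, h, d, f)(b)(c, g, i, j), with lengths 5, 4, 1 in non-increasing order.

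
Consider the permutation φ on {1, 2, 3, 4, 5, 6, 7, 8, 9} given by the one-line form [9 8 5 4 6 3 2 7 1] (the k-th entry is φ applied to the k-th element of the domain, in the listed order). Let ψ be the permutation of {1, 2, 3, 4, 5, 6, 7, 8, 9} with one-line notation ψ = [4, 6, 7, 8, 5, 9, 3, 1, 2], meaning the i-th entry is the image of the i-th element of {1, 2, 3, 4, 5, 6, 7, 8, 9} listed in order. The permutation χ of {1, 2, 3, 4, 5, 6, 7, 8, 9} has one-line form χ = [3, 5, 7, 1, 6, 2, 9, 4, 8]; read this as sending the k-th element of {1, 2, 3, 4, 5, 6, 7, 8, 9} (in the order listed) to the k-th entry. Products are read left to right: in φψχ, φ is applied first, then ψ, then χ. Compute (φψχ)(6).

9

(φψχ)(6) = χ(ψ(φ(6))). φ(6) = 3, then ψ(3) = 7, then χ(7) = 9, so the result is 9.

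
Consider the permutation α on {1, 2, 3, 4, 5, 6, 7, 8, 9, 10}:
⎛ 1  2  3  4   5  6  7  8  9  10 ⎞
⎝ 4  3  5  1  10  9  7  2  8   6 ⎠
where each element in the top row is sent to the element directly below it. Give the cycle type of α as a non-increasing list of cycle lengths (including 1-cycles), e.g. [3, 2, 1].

The disjoint cycles are (1 4)(2 3 5 10 6 9 8)(7), with lengths 7, 2, 1 in non-increasing order.

[7, 2, 1]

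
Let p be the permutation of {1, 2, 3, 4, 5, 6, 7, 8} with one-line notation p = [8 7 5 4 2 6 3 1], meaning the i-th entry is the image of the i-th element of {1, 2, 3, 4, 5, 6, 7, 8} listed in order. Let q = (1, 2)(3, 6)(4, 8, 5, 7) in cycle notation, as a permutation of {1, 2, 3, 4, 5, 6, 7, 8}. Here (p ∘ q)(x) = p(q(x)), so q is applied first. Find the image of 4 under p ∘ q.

(p ∘ q)(4) = p(q(4)). q(4) = 8, then p(8) = 1. So (p ∘ q)(4) = 1.

1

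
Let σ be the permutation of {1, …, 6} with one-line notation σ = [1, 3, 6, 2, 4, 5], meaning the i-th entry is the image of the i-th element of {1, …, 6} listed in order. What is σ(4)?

4 is element number 4 of the domain, and entry number 4 of the one-line form is 2, so σ(4) = 2.

2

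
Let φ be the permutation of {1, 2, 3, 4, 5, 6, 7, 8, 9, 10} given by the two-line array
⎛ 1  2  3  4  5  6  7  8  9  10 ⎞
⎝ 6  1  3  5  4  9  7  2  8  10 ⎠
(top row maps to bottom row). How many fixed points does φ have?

3

The fixed points (elements with φ(x) = x) are {3, 7, 10}, so there are 3.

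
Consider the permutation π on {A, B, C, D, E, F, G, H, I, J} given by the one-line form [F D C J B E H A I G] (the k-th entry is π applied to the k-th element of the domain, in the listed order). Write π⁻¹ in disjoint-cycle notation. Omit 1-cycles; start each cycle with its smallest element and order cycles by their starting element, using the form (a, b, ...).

(A, H, G, J, D, B, E, F)

First write π in disjoint cycles: (A, F, E, B, D, J, G, H).
Reversing each cycle (and rotating so the smallest element leads) gives π⁻¹ = (A, H, G, J, D, B, E, F).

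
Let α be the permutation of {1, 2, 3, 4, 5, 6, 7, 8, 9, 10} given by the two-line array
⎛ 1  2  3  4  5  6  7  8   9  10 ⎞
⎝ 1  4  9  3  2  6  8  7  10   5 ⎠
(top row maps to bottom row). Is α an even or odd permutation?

In disjoint-cycle form the cycle lengths are 6, 2, 1, 1.
A cycle of length ℓ contributes ℓ−1 transpositions, so α is a product of 5 + 1 = 6 transpositions — even.

even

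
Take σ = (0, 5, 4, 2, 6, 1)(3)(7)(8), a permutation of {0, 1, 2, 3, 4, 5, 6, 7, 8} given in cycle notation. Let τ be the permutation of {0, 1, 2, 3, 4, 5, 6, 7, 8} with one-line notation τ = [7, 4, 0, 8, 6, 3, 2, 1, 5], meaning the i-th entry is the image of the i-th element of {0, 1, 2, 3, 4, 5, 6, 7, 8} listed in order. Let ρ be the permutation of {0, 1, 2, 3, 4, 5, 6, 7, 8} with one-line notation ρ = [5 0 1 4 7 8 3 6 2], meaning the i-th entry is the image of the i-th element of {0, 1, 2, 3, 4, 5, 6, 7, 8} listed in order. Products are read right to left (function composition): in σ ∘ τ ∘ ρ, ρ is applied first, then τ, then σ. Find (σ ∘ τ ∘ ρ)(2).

Apply the permutations in order: ρ(2) = 1, then τ(1) = 4, then σ(4) = 2. So (σ ∘ τ ∘ ρ)(2) = 2.

2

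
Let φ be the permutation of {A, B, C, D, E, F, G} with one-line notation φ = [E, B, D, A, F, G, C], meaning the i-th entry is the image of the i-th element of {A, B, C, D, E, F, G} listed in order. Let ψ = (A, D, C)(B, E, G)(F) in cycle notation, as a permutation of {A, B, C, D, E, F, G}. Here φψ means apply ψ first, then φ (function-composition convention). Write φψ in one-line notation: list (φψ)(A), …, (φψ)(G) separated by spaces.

(φψ)(x) = φ(ψ(x)). Computing each image: φ(ψ(A)) = φ(D) = A, φ(ψ(B)) = φ(E) = F, φ(ψ(C)) = φ(A) = E, φ(ψ(D)) = φ(C) = D, φ(ψ(E)) = φ(G) = C, φ(ψ(F)) = φ(F) = G, φ(ψ(G)) = φ(B) = B.
Hence φψ = [A F E D C G B].

A F E D C G B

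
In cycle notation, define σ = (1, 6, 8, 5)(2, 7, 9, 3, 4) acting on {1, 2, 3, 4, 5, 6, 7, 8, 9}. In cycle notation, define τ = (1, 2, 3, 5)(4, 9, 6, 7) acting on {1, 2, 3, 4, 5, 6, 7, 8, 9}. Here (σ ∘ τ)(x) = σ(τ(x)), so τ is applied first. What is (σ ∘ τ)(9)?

8

(σ ∘ τ)(9) = σ(τ(9)). τ(9) = 6, then σ(6) = 8. So (σ ∘ τ)(9) = 8.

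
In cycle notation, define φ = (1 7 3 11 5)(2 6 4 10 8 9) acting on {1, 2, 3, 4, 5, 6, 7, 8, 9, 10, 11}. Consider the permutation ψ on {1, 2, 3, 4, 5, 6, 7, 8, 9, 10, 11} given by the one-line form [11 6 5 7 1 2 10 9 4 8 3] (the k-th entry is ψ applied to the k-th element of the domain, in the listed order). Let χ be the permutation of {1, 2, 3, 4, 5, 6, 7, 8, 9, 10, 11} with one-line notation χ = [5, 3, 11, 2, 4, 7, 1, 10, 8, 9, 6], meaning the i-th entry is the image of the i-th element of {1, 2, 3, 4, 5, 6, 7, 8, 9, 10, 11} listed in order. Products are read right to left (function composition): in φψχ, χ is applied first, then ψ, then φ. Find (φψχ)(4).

4

Apply the permutations in order: χ(4) = 2, then ψ(2) = 6, then φ(6) = 4. So (φψχ)(4) = 4.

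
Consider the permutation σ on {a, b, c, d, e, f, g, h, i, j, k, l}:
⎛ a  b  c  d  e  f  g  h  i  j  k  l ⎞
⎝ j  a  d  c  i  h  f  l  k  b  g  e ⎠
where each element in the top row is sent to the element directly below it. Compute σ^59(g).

Tracing g → f → … returns to g after 7 steps, so g lies in a 7-cycle (e, i, k, g, f, h, l).
Powers repeat with period 7 on this cycle, and 59 mod 7 = 3, so σ^59(g) = σ^3(g).
Advancing 3 steps from g: g → f → h → l.

l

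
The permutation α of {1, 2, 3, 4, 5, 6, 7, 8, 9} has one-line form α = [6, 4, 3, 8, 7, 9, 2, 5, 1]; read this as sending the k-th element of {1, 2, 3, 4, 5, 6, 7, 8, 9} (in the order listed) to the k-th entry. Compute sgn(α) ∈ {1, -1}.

In disjoint-cycle form the cycle lengths are 5, 3, 1.
A cycle is odd iff its length is even; α has 0 even-length cycles, so sgn(α) = (−1)^0 and α is even.

1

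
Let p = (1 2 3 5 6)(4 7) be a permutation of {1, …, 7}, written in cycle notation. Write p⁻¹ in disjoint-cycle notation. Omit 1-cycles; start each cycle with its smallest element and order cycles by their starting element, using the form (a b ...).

(1 6 5 3 2)(4 7)

The inverse reverses each cycle.
After reversing and putting each cycle's least element first, p⁻¹ = (1 6 5 3 2)(4 7).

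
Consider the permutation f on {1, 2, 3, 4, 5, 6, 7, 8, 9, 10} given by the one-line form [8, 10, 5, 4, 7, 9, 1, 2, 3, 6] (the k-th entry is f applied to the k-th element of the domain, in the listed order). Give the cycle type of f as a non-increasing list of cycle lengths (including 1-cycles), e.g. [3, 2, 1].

The disjoint cycles are (1 8 2 10 6 9 3 5 7)(4), with lengths 9, 1 in non-increasing order.

[9, 1]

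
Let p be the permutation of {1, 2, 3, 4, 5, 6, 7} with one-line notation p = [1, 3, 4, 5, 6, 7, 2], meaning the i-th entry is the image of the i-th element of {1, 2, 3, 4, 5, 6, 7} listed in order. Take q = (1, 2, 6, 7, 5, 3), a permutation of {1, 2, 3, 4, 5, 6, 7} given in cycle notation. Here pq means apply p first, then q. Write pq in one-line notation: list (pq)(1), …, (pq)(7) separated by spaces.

2 1 4 3 7 5 6

(pq)(x) = q(p(x)). Computing each image: q(p(1)) = q(1) = 2, q(p(2)) = q(3) = 1, q(p(3)) = q(4) = 4, q(p(4)) = q(5) = 3, q(p(5)) = q(6) = 7, q(p(6)) = q(7) = 5, q(p(7)) = q(2) = 6.
Hence pq = [2 1 4 3 7 5 6].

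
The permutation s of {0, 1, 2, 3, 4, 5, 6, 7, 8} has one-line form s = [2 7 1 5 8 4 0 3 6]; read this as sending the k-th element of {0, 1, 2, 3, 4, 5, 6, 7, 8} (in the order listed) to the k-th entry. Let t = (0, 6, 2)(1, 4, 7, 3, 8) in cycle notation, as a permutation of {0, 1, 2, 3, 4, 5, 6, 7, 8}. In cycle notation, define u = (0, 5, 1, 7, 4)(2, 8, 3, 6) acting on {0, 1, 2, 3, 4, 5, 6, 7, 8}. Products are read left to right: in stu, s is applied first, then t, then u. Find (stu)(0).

5

Chase 0: s(0) = 2; t(2) = 0; u(0) = 5. Hence (stu)(0) = 5.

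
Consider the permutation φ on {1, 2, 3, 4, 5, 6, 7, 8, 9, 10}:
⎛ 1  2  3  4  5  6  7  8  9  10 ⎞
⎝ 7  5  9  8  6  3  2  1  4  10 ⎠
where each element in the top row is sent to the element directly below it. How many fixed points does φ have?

The fixed points (elements with φ(x) = x) are {10}, so there is 1.

1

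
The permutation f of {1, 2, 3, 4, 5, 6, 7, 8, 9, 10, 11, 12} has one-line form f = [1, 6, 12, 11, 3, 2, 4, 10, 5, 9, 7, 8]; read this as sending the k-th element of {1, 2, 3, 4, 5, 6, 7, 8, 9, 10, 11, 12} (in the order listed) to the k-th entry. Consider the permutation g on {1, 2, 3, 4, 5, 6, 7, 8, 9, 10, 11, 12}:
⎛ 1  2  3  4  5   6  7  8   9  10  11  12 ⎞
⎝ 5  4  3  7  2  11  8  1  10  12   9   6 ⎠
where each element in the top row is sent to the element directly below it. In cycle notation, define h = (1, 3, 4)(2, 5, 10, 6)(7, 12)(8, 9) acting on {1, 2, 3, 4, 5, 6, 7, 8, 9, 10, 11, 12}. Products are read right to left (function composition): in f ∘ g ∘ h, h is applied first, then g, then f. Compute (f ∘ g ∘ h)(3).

Chase 3: h(3) = 4; g(4) = 7; f(7) = 4. Hence (f ∘ g ∘ h)(3) = 4.

4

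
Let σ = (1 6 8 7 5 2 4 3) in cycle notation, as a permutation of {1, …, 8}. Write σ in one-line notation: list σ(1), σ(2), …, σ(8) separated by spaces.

Reading each image from the cycles: 1→6, 2→4, 3→1, 4→3, 5→2, 6→8, 7→5, 8→7.
So the one-line form is 6 4 1 3 2 8 5 7.

6 4 1 3 2 8 5 7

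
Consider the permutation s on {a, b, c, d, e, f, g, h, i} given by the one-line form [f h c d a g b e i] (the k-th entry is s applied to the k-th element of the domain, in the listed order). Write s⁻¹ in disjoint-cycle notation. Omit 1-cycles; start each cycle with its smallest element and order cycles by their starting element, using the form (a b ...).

(a e h b g f)

First write s in disjoint cycles: (a f g b h e).
Reversing each cycle (and rotating so the smallest element leads) gives s⁻¹ = (a e h b g f).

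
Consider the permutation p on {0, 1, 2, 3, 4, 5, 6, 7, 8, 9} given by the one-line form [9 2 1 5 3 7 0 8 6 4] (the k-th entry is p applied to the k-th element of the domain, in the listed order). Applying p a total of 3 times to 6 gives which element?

Tracing 6 → 0 → … returns to 6 after 8 steps, so 6 lies in an 8-cycle (0 9 4 3 5 7 8 6).
Stepping 3 places around the cycle: 6 → 0 → 9 → 4.

4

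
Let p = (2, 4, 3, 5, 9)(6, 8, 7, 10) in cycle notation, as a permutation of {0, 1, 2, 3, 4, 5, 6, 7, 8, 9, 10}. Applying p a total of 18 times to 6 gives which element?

7

6 lies in the 4-cycle (6, 8, 7, 10).
Powers repeat with period 4 on this cycle, and 18 mod 4 = 2, so p^18(6) = p^2(6).
Stepping 2 places around the cycle: 6 → 8 → 7.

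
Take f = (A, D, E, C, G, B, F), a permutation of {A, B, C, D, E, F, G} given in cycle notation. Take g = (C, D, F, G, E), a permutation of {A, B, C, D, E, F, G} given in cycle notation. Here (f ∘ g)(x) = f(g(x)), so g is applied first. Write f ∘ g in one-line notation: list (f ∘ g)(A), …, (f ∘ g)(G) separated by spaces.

D F E A G B C

(f ∘ g)(x) = f(g(x)). Computing each image: f(g(A)) = f(A) = D, f(g(B)) = f(B) = F, f(g(C)) = f(D) = E, f(g(D)) = f(F) = A, f(g(E)) = f(C) = G, f(g(F)) = f(G) = B, f(g(G)) = f(E) = C.
Hence f ∘ g = [D F E A G B C].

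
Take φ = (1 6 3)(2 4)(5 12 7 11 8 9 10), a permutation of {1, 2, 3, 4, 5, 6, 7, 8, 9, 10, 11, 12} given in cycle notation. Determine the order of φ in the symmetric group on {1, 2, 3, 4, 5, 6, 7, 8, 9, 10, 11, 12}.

42

The disjoint cycles have lengths 7, 3, 2.
The order is lcm(7, 3, 2) = 42.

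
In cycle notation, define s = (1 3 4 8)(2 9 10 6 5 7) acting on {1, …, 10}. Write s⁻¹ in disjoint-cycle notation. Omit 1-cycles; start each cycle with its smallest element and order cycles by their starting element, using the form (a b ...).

(1 8 4 3)(2 7 5 6 10 9)

If s sends a → b within a cycle, s⁻¹ sends b → a; equivalently, reverse each cycle.
After reversing and putting each cycle's least element first, s⁻¹ = (1 8 4 3)(2 7 5 6 10 9).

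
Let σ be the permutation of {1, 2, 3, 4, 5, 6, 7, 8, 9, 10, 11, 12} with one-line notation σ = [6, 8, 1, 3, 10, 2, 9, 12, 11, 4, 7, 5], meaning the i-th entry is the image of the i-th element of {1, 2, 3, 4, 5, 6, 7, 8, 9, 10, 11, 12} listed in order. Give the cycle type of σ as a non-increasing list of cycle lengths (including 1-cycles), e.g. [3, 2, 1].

[9, 3]

The disjoint cycles are (1 6 2 8 12 5 10 4 3)(7 9 11), with lengths 9, 3 in non-increasing order.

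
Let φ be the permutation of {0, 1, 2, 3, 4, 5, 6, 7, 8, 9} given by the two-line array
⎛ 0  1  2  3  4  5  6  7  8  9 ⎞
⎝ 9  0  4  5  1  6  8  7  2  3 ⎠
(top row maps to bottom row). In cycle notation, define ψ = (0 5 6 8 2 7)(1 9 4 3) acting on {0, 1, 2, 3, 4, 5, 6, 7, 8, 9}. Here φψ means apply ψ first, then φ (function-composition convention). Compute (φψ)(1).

First apply ψ: ψ(1) = 9, then φ(9) = 3. Thus (φψ)(1) = 3.

3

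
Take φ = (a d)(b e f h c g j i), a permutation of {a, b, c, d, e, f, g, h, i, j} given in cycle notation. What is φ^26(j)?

b

j lies in the 8-cycle (b e f h c g j i).
Powers repeat with period 8 on this cycle, and 26 mod 8 = 2, so φ^26(j) = φ^2(j).
Advancing 2 steps from j: j → i → b.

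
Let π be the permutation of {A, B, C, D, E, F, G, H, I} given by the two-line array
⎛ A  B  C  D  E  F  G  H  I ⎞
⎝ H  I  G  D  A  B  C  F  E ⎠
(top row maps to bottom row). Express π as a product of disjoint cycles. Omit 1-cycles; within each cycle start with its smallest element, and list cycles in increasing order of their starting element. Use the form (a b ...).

(A H F B I E)(C G)

Start at A and follow images: A → H → F → B → I → E → A, giving the cycle (A H F B I E).
Repeating from the next unused element and collecting all non-trivial cycles gives (A H F B I E)(C G).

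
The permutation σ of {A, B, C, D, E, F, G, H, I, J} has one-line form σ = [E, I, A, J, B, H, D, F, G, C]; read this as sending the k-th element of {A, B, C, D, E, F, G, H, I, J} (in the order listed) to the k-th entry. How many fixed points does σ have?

0

No element satisfies σ(x) = x, so there are 0 fixed points.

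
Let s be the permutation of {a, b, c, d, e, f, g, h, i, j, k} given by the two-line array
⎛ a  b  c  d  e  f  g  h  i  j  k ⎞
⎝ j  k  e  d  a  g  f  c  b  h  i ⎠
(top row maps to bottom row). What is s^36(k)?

k

Tracing k → i → … returns to k after 3 steps, so k lies in a 3-cycle (b k i).
On a 3-cycle, s^3 is the identity, so s^36 = s^0 there (36 ≡ 0 mod 3).
So s^36(k) = k.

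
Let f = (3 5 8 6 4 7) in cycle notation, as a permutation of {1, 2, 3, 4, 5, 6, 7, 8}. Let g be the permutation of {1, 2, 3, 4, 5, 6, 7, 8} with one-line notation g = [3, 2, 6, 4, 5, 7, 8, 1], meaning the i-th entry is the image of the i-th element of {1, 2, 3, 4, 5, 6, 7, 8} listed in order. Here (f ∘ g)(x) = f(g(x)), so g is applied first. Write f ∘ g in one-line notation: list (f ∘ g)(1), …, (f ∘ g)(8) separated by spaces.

5 2 4 7 8 3 6 1

For each element, apply g then f: 1 → 3 → 5; 2 → 2 → 2; 3 → 6 → 4; 4 → 4 → 7; 5 → 5 → 8; 6 → 7 → 3; 7 → 8 → 6; 8 → 1 → 1.
So f ∘ g in one-line form is 5 2 4 7 8 3 6 1.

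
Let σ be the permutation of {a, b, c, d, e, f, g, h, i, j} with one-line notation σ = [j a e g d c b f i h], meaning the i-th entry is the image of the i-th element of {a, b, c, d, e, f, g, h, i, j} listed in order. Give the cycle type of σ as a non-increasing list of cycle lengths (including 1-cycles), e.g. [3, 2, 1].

[9, 1]

The disjoint cycles are (a j h f c e d g b)(i), with lengths 9, 1 in non-increasing order.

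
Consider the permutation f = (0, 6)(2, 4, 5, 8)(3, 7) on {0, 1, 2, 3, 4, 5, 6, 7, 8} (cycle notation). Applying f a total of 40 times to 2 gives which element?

2

2 lies in the 4-cycle (2, 4, 5, 8).
On a 4-cycle, f^4 is the identity, so f^40 = f^0 there (40 ≡ 0 mod 4).
So f^40(2) = 2.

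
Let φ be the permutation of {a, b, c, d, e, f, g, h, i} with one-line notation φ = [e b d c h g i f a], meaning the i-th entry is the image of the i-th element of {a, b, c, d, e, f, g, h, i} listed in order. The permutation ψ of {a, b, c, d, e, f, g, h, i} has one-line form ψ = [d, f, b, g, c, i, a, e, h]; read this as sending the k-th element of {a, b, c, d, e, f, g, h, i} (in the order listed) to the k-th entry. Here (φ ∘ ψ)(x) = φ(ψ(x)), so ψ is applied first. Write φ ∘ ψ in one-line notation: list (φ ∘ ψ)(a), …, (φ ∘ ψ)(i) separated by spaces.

(φ ∘ ψ)(x) = φ(ψ(x)). Computing each image: φ(ψ(a)) = φ(d) = c, φ(ψ(b)) = φ(f) = g, φ(ψ(c)) = φ(b) = b, φ(ψ(d)) = φ(g) = i, φ(ψ(e)) = φ(c) = d, φ(ψ(f)) = φ(i) = a, φ(ψ(g)) = φ(a) = e, φ(ψ(h)) = φ(e) = h, φ(ψ(i)) = φ(h) = f.
Hence φ ∘ ψ = [c g b i d a e h f].

c g b i d a e h f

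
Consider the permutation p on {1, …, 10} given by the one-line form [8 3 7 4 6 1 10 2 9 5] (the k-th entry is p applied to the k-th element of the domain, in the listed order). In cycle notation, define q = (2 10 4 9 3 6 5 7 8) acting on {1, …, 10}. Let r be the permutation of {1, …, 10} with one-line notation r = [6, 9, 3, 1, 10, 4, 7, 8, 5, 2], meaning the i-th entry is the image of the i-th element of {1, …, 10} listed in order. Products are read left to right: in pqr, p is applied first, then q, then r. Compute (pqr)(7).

Chase 7: p(7) = 10; q(10) = 4; r(4) = 1. Hence (pqr)(7) = 1.

1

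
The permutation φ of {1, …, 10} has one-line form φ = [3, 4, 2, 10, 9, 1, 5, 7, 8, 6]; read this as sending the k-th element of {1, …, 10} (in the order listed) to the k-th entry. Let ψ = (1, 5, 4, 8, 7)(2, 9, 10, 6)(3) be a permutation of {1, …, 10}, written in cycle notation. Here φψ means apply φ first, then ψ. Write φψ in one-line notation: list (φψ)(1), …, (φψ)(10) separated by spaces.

Chase each element through φ then ψ: 1 → 3 → 3; 2 → 4 → 8; 3 → 2 → 9; 4 → 10 → 6; 5 → 9 → 10; 6 → 1 → 5; 7 → 5 → 4; 8 → 7 → 1; 9 → 8 → 7; 10 → 6 → 2.
So φψ in one-line form is 3 8 9 6 10 5 4 1 7 2.

3 8 9 6 10 5 4 1 7 2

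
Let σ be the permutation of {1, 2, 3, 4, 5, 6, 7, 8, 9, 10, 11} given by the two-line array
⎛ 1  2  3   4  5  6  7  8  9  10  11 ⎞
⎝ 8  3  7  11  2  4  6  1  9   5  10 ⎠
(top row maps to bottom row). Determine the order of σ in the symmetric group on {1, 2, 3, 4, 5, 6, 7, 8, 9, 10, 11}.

The disjoint-cycle form of σ has cycle lengths 8, 2, 1.
Since disjoint cycles commute, ord(σ) = lcm(8, 2) = 8.

8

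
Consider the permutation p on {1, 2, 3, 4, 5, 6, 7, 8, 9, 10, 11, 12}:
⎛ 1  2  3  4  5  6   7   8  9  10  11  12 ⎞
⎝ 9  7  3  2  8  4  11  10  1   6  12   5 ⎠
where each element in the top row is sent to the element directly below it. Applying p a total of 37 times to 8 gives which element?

10

Tracing 8 → 10 → … returns to 8 after 9 steps, so 8 lies in a 9-cycle (2 7 11 12 5 8 10 6 4).
On a 9-cycle, p^9 is the identity, so p^37 = p^1 there (37 ≡ 1 mod 9).
Stepping 1 place around the cycle: 8 → 10.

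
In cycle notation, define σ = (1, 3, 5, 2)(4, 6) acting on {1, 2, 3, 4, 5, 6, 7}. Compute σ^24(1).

1 lies in the 4-cycle (1, 3, 5, 2).
Powers repeat with period 4 on this cycle, and 24 mod 4 = 0, so σ^24(1) = σ^0(1).
So σ^24(1) = 1.

1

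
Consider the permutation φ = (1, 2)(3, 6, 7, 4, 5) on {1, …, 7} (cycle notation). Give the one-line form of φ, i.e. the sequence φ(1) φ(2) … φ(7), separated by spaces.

Each element maps to the next entry in its cycle (wrapping to the front): 1→2, 2→1, 3→6, 4→5, 5→3, 6→7, 7→4.
So the one-line form is 2 1 6 5 3 7 4.

2 1 6 5 3 7 4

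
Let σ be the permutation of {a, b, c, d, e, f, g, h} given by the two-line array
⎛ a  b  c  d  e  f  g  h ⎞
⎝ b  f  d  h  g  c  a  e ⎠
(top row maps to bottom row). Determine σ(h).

e

The entry below h in the array is e, so σ(h) = e.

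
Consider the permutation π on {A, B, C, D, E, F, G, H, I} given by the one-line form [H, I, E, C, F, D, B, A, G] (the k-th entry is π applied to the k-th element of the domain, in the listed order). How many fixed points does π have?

0

No element satisfies π(x) = x, so there are 0 fixed points.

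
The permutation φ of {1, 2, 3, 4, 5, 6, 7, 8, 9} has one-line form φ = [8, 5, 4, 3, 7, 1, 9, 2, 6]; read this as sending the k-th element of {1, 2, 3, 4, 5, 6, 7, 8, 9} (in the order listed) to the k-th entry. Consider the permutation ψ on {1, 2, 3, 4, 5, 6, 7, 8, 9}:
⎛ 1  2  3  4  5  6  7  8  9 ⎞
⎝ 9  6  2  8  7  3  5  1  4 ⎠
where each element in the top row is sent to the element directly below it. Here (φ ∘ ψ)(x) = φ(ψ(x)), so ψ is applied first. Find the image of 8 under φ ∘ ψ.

8

First apply ψ: ψ(8) = 1, then φ(1) = 8. Thus (φ ∘ ψ)(8) = 8.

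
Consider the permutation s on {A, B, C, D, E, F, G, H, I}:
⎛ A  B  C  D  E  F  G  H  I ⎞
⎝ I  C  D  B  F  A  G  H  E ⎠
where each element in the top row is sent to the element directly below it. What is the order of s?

12

Decomposing into disjoint cycles gives cycle lengths 4, 3, 1, 1.
Since disjoint cycles commute, ord(s) = lcm(4, 3) = 12.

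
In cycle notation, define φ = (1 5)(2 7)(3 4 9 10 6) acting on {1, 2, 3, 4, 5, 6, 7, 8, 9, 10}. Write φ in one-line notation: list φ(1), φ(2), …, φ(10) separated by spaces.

Image by image: 1↦5, 2↦7, 3↦4, 4↦9, 5↦1, 6↦3, 7↦2, 8↦8, 9↦10, 10↦6.
So the one-line form is 5 7 4 9 1 3 2 8 10 6.

5 7 4 9 1 3 2 8 10 6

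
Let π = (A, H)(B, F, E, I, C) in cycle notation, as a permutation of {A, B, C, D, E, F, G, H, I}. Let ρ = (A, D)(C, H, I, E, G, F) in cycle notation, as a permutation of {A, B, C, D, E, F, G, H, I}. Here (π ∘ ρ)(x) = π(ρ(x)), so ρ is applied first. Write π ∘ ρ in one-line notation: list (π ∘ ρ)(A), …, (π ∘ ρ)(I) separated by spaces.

For each element, apply ρ then π: A → D → D; B → B → F; C → H → A; D → A → H; E → G → G; F → C → B; G → F → E; H → I → C; I → E → I.
So π ∘ ρ in one-line form is D F A H G B E C I.

D F A H G B E C I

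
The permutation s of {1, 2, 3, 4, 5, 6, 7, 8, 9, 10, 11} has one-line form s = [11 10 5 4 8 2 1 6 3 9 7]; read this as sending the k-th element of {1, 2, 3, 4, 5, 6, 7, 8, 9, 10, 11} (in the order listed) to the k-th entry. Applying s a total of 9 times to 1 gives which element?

Tracing 1 → 11 → … returns to 1 after 3 steps, so 1 lies in a 3-cycle (1, 11, 7).
Powers repeat with period 3 on this cycle, and 9 mod 3 = 0, so s^9(1) = s^0(1).
So s^9(1) = 1.

1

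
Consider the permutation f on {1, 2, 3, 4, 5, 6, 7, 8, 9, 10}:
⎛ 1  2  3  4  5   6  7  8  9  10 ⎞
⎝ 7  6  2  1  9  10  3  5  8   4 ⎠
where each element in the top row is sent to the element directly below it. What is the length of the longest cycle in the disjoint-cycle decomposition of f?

7

Decomposing into disjoint cycles gives (1, 7, 3, 2, 6, 10, 4)(5, 9, 8); the longest has length 7.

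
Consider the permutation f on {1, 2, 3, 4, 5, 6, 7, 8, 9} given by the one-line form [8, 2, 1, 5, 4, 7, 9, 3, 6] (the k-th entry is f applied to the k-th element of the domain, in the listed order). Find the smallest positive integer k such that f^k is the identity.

6

The disjoint-cycle form of f has cycle lengths 3, 3, 2, 1.
The order is lcm(3, 3, 2) = 6.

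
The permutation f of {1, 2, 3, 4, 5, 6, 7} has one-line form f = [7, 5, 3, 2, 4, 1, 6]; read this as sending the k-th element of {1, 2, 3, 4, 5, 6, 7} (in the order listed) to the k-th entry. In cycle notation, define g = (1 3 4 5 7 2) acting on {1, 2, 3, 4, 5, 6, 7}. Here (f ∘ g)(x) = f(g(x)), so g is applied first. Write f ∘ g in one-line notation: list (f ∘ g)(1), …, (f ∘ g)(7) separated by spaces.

3 7 2 4 6 1 5

Chase each element through g then f: 1 → 3 → 3; 2 → 1 → 7; 3 → 4 → 2; 4 → 5 → 4; 5 → 7 → 6; 6 → 6 → 1; 7 → 2 → 5.
Collecting the images, f ∘ g = [3 7 2 4 6 1 5].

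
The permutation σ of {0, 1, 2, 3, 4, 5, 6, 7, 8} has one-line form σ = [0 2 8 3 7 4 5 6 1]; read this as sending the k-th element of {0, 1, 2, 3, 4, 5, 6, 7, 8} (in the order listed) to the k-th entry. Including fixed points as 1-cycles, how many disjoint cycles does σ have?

4

The cycle decomposition is (0)(1, 2, 8)(3)(4, 7, 6, 5), which has 4 cycles (counting 1-cycles).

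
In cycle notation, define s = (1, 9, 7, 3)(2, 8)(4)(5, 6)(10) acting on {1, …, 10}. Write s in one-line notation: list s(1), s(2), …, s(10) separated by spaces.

Reading each image from the cycles: 1↦9, 2↦8, 3↦1, 4↦4, 5↦6, 6↦5, 7↦3, 8↦2, 9↦7, 10↦10.
Listing these in domain order gives 9 8 1 4 6 5 3 2 7 10.

9 8 1 4 6 5 3 2 7 10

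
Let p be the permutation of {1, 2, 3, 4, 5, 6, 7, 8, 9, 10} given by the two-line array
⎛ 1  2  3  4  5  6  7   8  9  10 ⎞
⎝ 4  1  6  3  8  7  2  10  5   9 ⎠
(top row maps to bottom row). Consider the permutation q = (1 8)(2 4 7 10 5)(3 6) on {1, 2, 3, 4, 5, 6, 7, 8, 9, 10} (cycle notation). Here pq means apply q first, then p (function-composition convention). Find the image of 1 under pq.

q(1) = 8, then p(8) = 10; composing gives (pq)(1) = 10.

10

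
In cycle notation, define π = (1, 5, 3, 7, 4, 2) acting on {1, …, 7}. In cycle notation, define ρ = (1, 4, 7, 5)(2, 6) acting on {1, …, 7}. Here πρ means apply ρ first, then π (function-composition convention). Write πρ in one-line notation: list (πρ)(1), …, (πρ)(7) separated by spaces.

(πρ)(x) = π(ρ(x)). Computing each image: π(ρ(1)) = π(4) = 2, π(ρ(2)) = π(6) = 6, π(ρ(3)) = π(3) = 7, π(ρ(4)) = π(7) = 4, π(ρ(5)) = π(1) = 5, π(ρ(6)) = π(2) = 1, π(ρ(7)) = π(5) = 3.
Hence πρ = [2 6 7 4 5 1 3].

2 6 7 4 5 1 3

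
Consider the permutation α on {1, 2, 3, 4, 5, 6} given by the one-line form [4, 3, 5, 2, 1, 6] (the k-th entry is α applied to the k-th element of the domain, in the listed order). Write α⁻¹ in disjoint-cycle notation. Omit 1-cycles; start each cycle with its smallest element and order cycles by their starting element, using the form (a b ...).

(1 5 3 2 4)

First write α in disjoint cycles: (1 4 2 3 5).
Reversing each cycle (and rotating so the smallest element leads) gives α⁻¹ = (1 5 3 2 4).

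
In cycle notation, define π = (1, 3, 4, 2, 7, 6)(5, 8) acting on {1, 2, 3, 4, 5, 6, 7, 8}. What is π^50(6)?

6 lies in the 6-cycle (1, 3, 4, 2, 7, 6).
Since the cycle has length 6, π^50 acts on it the same as π^2 (50 mod 6 = 2).
Advancing 2 steps from 6: 6 → 1 → 3.

3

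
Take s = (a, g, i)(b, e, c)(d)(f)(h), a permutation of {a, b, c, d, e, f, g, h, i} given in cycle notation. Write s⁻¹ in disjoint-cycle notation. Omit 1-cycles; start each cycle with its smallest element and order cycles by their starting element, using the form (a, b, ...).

(a, i, g)(b, c, e)

The inverse reverses each cycle.
Reversing each cycle of s and rotating so the smallest element leads gives (a, i, g)(b, c, e).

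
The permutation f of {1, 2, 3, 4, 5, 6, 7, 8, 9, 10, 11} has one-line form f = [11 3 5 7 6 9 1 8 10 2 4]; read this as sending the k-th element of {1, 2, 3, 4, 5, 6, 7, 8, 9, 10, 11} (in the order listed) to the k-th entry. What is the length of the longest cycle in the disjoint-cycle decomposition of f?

Decomposing into disjoint cycles gives (1 11 4 7)(2 3 5 6 9 10); the longest has length 6.

6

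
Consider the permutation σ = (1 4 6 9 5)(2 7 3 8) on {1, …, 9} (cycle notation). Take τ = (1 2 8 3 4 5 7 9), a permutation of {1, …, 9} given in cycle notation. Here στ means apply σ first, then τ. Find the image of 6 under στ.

1

First apply σ: σ(6) = 9, then τ(9) = 1. Thus (στ)(6) = 1.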